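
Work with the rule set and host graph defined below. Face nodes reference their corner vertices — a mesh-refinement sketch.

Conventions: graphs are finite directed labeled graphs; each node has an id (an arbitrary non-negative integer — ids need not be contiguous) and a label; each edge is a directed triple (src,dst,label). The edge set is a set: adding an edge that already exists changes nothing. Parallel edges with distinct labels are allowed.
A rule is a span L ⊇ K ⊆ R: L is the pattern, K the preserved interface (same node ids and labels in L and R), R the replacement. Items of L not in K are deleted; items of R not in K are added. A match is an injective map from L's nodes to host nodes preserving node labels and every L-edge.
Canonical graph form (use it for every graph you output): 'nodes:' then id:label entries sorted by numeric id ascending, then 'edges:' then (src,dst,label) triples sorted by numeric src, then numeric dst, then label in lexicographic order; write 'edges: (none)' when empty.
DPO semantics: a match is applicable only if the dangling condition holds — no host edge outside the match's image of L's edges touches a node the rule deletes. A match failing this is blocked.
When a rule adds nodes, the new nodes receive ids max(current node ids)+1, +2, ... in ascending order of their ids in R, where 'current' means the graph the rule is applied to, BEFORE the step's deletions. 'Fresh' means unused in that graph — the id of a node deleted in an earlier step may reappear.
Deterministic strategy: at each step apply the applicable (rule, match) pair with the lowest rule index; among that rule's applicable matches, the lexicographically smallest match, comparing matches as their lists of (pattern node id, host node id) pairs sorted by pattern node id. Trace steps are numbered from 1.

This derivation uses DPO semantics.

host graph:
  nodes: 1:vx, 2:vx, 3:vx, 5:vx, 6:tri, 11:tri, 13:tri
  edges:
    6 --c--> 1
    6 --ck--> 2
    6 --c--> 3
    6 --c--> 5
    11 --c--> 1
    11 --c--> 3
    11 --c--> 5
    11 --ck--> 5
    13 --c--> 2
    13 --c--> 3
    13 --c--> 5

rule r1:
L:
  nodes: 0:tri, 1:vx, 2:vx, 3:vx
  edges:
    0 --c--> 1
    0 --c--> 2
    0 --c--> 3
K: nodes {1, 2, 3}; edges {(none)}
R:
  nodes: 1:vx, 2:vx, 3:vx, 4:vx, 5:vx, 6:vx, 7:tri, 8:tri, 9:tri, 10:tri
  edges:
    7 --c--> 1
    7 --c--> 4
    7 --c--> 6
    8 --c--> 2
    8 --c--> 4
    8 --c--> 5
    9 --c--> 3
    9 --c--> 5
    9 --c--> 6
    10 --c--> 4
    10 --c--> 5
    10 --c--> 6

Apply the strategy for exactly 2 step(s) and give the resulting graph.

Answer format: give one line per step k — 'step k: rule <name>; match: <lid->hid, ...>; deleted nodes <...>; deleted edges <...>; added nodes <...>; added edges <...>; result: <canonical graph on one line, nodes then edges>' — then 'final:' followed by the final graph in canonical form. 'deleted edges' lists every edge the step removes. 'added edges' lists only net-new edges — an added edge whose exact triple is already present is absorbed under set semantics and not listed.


step 1: rule r1; match: 0->13, 1->2, 2->3, 3->5; deleted nodes 13; deleted edges (13,2,c); (13,3,c); (13,5,c); added nodes 14, 15, 16, 17, 18, 19, 20; added edges (17,2,c); (17,14,c); (17,16,c); (18,3,c); (18,14,c); (18,15,c); (19,5,c); (19,15,c); (19,16,c); (20,14,c); (20,15,c); (20,16,c); result: nodes: 1:vx, 2:vx, 3:vx, 5:vx, 6:tri, 11:tri, 14:vx, 15:vx, 16:vx, 17:tri, 18:tri, 19:tri, 20:tri edges: (6,1,c); (6,2,ck); (6,3,c); (6,5,c); (11,1,c); (11,3,c); (11,5,c); (11,5,ck); (17,2,c); (17,14,c); (17,16,c); (18,3,c); (18,14,c); (18,15,c); (19,5,c); (19,15,c); (19,16,c); (20,14,c); (20,15,c); (20,16,c)
step 2: rule r1; match: 0->17, 1->2, 2->14, 3->16; deleted nodes 17; deleted edges (17,2,c); (17,14,c); (17,16,c); added nodes 21, 22, 23, 24, 25, 26, 27; added edges (24,2,c); (24,21,c); (24,23,c); (25,14,c); (25,21,c); (25,22,c); (26,16,c); (26,22,c); (26,23,c); (27,21,c); (27,22,c); (27,23,c); result: nodes: 1:vx, 2:vx, 3:vx, 5:vx, 6:tri, 11:tri, 14:vx, 15:vx, 16:vx, 18:tri, 19:tri, 20:tri, 21:vx, 22:vx, 23:vx, 24:tri, 25:tri, 26:tri, 27:tri edges: (6,1,c); (6,2,ck); (6,3,c); (6,5,c); (11,1,c); (11,3,c); (11,5,c); (11,5,ck); (18,3,c); (18,14,c); (18,15,c); (19,5,c); (19,15,c); (19,16,c); (20,14,c); (20,15,c); (20,16,c); (24,2,c); (24,21,c); (24,23,c); (25,14,c); (25,21,c); (25,22,c); (26,16,c); (26,22,c); (26,23,c); (27,21,c); (27,22,c); (27,23,c)
final:
nodes: 1:vx, 2:vx, 3:vx, 5:vx, 6:tri, 11:tri, 14:vx, 15:vx, 16:vx, 18:tri, 19:tri, 20:tri, 21:vx, 22:vx, 23:vx, 24:tri, 25:tri, 26:tri, 27:tri
edges: (6,1,c); (6,2,ck); (6,3,c); (6,5,c); (11,1,c); (11,3,c); (11,5,c); (11,5,ck); (18,3,c); (18,14,c); (18,15,c); (19,5,c); (19,15,c); (19,16,c); (20,14,c); (20,15,c); (20,16,c); (24,2,c); (24,21,c); (24,23,c); (25,14,c); (25,21,c); (25,22,c); (26,16,c); (26,22,c); (26,23,c); (27,21,c); (27,22,c); (27,23,c)


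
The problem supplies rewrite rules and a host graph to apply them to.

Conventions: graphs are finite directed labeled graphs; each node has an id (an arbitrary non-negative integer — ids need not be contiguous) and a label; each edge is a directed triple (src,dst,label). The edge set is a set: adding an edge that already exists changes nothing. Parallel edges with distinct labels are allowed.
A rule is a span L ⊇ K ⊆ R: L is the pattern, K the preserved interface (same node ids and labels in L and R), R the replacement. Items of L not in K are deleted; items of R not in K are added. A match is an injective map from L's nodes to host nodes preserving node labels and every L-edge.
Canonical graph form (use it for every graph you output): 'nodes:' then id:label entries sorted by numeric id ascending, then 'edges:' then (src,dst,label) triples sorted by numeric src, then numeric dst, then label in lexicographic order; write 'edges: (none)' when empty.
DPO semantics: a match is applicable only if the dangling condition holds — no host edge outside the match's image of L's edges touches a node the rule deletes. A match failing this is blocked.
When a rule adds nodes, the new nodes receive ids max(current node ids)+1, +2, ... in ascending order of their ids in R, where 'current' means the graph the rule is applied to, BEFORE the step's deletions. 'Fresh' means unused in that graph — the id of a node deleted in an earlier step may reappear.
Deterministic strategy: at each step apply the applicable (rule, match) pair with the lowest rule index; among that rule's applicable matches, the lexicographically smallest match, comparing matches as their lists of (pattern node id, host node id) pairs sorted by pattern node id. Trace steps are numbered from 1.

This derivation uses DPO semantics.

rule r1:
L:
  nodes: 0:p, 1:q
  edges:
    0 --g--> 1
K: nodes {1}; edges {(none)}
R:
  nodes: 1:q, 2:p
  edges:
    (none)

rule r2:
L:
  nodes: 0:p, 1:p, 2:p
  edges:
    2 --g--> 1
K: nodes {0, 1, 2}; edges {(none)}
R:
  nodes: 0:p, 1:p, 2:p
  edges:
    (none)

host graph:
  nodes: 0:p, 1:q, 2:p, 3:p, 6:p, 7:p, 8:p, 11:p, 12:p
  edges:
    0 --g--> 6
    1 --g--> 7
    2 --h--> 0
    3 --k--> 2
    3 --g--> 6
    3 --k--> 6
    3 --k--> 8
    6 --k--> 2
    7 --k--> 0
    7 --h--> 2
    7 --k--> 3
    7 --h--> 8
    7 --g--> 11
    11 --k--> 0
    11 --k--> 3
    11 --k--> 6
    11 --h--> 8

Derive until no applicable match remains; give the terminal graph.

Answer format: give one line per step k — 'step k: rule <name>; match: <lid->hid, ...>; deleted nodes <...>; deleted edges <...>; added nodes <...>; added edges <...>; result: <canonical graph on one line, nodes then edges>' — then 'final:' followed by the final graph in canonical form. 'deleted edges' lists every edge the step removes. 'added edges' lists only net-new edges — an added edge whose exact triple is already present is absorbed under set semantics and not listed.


step 1: rule r2; match: 0->0, 1->6, 2->3; deleted nodes (none); deleted edges (3,6,g); added nodes (none); added edges (none); result: nodes: 0:p, 1:q, 2:p, 3:p, 6:p, 7:p, 8:p, 11:p, 12:p edges: (0,6,g); (1,7,g); (2,0,h); (3,2,k); (3,6,k); (3,8,k); (6,2,k); (7,0,k); (7,2,h); (7,3,k); (7,8,h); (7,11,g); (11,0,k); (11,3,k); (11,6,k); (11,8,h)
step 2: rule r2; match: 0->0, 1->11, 2->7; deleted nodes (none); deleted edges (7,11,g); added nodes (none); added edges (none); result: nodes: 0:p, 1:q, 2:p, 3:p, 6:p, 7:p, 8:p, 11:p, 12:p edges: (0,6,g); (1,7,g); (2,0,h); (3,2,k); (3,6,k); (3,8,k); (6,2,k); (7,0,k); (7,2,h); (7,3,k); (7,8,h); (11,0,k); (11,3,k); (11,6,k); (11,8,h)
step 3: rule r2; match: 0->2, 1->6, 2->0; deleted nodes (none); deleted edges (0,6,g); added nodes (none); added edges (none); result: nodes: 0:p, 1:q, 2:p, 3:p, 6:p, 7:p, 8:p, 11:p, 12:p edges: (1,7,g); (2,0,h); (3,2,k); (3,6,k); (3,8,k); (6,2,k); (7,0,k); (7,2,h); (7,3,k); (7,8,h); (11,0,k); (11,3,k); (11,6,k); (11,8,h)
final:
nodes: 0:p, 1:q, 2:p, 3:p, 6:p, 7:p, 8:p, 11:p, 12:p
edges: (1,7,g); (2,0,h); (3,2,k); (3,6,k); (3,8,k); (6,2,k); (7,0,k); (7,2,h); (7,3,k); (7,8,h); (11,0,k); (11,3,k); (11,6,k); (11,8,h)


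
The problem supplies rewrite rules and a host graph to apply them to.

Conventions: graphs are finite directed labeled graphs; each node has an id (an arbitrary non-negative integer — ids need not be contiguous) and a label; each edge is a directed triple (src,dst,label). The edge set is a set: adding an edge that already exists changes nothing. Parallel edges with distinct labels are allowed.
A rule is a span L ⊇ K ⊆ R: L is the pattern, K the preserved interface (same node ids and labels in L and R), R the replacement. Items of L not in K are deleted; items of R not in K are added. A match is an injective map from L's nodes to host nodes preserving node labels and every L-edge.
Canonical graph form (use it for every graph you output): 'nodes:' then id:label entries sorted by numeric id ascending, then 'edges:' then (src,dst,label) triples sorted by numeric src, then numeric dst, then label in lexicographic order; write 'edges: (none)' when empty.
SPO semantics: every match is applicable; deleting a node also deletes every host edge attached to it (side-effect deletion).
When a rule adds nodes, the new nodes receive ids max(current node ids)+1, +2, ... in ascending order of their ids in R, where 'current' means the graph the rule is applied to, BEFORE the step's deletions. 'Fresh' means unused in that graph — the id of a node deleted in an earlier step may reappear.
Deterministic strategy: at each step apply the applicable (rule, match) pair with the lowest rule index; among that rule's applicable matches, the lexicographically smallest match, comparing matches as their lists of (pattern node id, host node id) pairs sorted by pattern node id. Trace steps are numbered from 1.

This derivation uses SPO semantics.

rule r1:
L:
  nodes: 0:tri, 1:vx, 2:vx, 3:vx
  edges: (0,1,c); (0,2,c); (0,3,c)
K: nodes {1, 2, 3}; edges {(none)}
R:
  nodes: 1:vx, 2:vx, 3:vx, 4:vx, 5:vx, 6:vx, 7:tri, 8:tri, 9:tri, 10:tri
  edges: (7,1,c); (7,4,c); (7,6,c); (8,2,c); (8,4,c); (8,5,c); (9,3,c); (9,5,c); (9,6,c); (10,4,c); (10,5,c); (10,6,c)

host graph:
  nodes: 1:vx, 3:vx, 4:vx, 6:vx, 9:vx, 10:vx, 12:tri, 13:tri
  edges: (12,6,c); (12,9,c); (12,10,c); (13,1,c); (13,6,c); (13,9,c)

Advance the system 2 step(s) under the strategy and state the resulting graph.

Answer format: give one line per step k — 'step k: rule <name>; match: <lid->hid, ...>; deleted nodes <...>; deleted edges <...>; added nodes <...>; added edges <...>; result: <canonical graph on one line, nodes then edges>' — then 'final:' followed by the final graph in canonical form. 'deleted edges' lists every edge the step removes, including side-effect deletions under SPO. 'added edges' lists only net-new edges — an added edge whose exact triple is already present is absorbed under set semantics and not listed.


step 1: rule r1; match: 0->12, 1->6, 2->9, 3->10; deleted nodes 12; deleted edges (12,6,c); (12,9,c); (12,10,c); added nodes 14, 15, 16, 17, 18, 19, 20; added edges (17,6,c); (17,14,c); (17,16,c); (18,9,c); (18,14,c); (18,15,c); (19,10,c); (19,15,c); (19,16,c); (20,14,c); (20,15,c); (20,16,c); result: nodes: 1:vx, 3:vx, 4:vx, 6:vx, 9:vx, 10:vx, 13:tri, 14:vx, 15:vx, 16:vx, 17:tri, 18:tri, 19:tri, 20:tri edges: (13,1,c); (13,6,c); (13,9,c); (17,6,c); (17,14,c); (17,16,c); (18,9,c); (18,14,c); (18,15,c); (19,10,c); (19,15,c); (19,16,c); (20,14,c); (20,15,c); (20,16,c)
step 2: rule r1; match: 0->13, 1->1, 2->6, 3->9; deleted nodes 13; deleted edges (13,1,c); (13,6,c); (13,9,c); added nodes 21, 22, 23, 24, 25, 26, 27; added edges (24,1,c); (24,21,c); (24,23,c); (25,6,c); (25,21,c); (25,22,c); (26,9,c); (26,22,c); (26,23,c); (27,21,c); (27,22,c); (27,23,c); result: nodes: 1:vx, 3:vx, 4:vx, 6:vx, 9:vx, 10:vx, 14:vx, 15:vx, 16:vx, 17:tri, 18:tri, 19:tri, 20:tri, 21:vx, 22:vx, 23:vx, 24:tri, 25:tri, 26:tri, 27:tri edges: (17,6,c); (17,14,c); (17,16,c); (18,9,c); (18,14,c); (18,15,c); (19,10,c); (19,15,c); (19,16,c); (20,14,c); (20,15,c); (20,16,c); (24,1,c); (24,21,c); (24,23,c); (25,6,c); (25,21,c); (25,22,c); (26,9,c); (26,22,c); (26,23,c); (27,21,c); (27,22,c); (27,23,c)
final:
nodes: 1:vx, 3:vx, 4:vx, 6:vx, 9:vx, 10:vx, 14:vx, 15:vx, 16:vx, 17:tri, 18:tri, 19:tri, 20:tri, 21:vx, 22:vx, 23:vx, 24:tri, 25:tri, 26:tri, 27:tri
edges: (17,6,c); (17,14,c); (17,16,c); (18,9,c); (18,14,c); (18,15,c); (19,10,c); (19,15,c); (19,16,c); (20,14,c); (20,15,c); (20,16,c); (24,1,c); (24,21,c); (24,23,c); (25,6,c); (25,21,c); (25,22,c); (26,9,c); (26,22,c); (26,23,c); (27,21,c); (27,22,c); (27,23,c)


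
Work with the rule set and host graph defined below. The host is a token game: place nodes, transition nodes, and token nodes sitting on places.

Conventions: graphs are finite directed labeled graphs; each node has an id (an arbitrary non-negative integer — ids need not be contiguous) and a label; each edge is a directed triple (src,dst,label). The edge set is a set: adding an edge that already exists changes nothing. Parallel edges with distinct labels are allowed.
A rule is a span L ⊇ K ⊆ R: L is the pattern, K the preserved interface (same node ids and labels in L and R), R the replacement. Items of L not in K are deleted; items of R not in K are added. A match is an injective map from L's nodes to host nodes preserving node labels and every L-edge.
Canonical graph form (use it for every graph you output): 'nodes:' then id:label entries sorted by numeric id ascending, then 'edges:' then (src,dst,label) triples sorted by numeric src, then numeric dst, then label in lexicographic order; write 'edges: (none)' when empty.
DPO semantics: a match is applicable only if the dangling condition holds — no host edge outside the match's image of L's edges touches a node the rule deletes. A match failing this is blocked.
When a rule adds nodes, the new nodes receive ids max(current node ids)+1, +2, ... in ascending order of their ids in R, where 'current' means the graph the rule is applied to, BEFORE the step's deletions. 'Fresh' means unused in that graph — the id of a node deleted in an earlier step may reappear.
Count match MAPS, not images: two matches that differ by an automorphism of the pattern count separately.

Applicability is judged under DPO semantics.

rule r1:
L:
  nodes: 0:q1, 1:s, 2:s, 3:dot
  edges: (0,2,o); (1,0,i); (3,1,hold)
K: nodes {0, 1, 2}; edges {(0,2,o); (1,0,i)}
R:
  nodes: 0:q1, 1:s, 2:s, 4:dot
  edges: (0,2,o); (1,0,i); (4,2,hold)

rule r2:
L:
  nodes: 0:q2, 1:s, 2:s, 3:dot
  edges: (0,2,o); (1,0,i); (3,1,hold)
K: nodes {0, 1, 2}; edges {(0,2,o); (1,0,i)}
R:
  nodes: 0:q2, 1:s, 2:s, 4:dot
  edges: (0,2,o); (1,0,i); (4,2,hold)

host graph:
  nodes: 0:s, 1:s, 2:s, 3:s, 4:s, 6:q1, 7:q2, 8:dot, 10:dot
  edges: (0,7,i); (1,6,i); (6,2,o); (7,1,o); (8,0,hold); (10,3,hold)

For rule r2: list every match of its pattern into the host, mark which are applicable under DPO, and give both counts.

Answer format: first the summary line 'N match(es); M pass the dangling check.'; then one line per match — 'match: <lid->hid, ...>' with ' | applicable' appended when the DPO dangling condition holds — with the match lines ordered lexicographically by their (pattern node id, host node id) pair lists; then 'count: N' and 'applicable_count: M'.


1 match(es); 1 pass the dangling check.
match: 0->7, 1->0, 2->1, 3->8 | applicable
count: 1
applicable_count: 1


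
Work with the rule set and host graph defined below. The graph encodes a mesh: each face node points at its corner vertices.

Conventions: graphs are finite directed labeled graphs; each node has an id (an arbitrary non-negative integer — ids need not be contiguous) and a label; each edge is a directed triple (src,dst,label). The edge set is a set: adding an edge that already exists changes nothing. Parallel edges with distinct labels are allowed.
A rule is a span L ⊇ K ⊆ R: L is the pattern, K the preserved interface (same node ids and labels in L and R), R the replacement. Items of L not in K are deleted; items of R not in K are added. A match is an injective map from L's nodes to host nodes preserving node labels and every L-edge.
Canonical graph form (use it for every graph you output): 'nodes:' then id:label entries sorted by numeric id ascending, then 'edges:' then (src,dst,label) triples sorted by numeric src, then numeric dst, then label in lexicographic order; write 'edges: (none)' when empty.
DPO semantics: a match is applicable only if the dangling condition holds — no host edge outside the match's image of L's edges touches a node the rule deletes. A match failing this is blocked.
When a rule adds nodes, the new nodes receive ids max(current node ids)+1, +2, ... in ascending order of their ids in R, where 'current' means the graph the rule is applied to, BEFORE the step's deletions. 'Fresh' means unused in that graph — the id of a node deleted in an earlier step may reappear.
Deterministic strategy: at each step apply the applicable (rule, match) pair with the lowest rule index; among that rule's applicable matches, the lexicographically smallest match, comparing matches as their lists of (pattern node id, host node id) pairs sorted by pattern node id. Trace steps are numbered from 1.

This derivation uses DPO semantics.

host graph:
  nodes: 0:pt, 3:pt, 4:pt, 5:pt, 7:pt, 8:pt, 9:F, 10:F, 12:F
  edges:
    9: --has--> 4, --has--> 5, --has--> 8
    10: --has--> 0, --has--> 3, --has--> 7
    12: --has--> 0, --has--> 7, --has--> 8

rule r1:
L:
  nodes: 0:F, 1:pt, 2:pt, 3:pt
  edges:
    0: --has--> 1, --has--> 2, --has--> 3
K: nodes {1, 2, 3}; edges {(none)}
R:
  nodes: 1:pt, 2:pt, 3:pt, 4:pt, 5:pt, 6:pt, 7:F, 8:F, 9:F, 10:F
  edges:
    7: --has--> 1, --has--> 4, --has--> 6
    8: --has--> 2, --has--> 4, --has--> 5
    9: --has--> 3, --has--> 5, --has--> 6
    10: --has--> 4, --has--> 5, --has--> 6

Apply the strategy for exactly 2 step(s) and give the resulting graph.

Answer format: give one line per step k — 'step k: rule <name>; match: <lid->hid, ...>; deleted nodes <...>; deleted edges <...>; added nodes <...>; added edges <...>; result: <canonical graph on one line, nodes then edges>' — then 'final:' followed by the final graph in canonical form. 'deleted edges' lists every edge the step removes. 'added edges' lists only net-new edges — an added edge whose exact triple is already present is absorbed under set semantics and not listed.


step 1: rule r1; match: 0->9, 1->4, 2->5, 3->8; deleted nodes 9; deleted edges (9,4,has); (9,5,has); (9,8,has); added nodes 13, 14, 15, 16, 17, 18, 19; added edges (16,4,has); (16,13,has); (16,15,has); (17,5,has); (17,13,has); (17,14,has); (18,8,has); (18,14,has); (18,15,has); (19,13,has); (19,14,has); (19,15,has); result: nodes: 0:pt, 3:pt, 4:pt, 5:pt, 7:pt, 8:pt, 10:F, 12:F, 13:pt, 14:pt, 15:pt, 16:F, 17:F, 18:F, 19:F edges: (10,0,has); (10,3,has); (10,7,has); (12,0,has); (12,7,has); (12,8,has); (16,4,has); (16,13,has); (16,15,has); (17,5,has); (17,13,has); (17,14,has); (18,8,has); (18,14,has); (18,15,has); (19,13,has); (19,14,has); (19,15,has)
step 2: rule r1; match: 0->10, 1->0, 2->3, 3->7; deleted nodes 10; deleted edges (10,0,has); (10,3,has); (10,7,has); added nodes 20, 21, 22, 23, 24, 25, 26; added edges (23,0,has); (23,20,has); (23,22,has); (24,3,has); (24,20,has); (24,21,has); (25,7,has); (25,21,has); (25,22,has); (26,20,has); (26,21,has); (26,22,has); result: nodes: 0:pt, 3:pt, 4:pt, 5:pt, 7:pt, 8:pt, 12:F, 13:pt, 14:pt, 15:pt, 16:F, 17:F, 18:F, 19:F, 20:pt, 21:pt, 22:pt, 23:F, 24:F, 25:F, 26:F edges: (12,0,has); (12,7,has); (12,8,has); (16,4,has); (16,13,has); (16,15,has); (17,5,has); (17,13,has); (17,14,has); (18,8,has); (18,14,has); (18,15,has); (19,13,has); (19,14,has); (19,15,has); (23,0,has); (23,20,has); (23,22,has); (24,3,has); (24,20,has); (24,21,has); (25,7,has); (25,21,has); (25,22,has); (26,20,has); (26,21,has); (26,22,has)
final:
nodes: 0:pt, 3:pt, 4:pt, 5:pt, 7:pt, 8:pt, 12:F, 13:pt, 14:pt, 15:pt, 16:F, 17:F, 18:F, 19:F, 20:pt, 21:pt, 22:pt, 23:F, 24:F, 25:F, 26:F
edges: (12,0,has); (12,7,has); (12,8,has); (16,4,has); (16,13,has); (16,15,has); (17,5,has); (17,13,has); (17,14,has); (18,8,has); (18,14,has); (18,15,has); (19,13,has); (19,14,has); (19,15,has); (23,0,has); (23,20,has); (23,22,has); (24,3,has); (24,20,has); (24,21,has); (25,7,has); (25,21,has); (25,22,has); (26,20,has); (26,21,has); (26,22,has)


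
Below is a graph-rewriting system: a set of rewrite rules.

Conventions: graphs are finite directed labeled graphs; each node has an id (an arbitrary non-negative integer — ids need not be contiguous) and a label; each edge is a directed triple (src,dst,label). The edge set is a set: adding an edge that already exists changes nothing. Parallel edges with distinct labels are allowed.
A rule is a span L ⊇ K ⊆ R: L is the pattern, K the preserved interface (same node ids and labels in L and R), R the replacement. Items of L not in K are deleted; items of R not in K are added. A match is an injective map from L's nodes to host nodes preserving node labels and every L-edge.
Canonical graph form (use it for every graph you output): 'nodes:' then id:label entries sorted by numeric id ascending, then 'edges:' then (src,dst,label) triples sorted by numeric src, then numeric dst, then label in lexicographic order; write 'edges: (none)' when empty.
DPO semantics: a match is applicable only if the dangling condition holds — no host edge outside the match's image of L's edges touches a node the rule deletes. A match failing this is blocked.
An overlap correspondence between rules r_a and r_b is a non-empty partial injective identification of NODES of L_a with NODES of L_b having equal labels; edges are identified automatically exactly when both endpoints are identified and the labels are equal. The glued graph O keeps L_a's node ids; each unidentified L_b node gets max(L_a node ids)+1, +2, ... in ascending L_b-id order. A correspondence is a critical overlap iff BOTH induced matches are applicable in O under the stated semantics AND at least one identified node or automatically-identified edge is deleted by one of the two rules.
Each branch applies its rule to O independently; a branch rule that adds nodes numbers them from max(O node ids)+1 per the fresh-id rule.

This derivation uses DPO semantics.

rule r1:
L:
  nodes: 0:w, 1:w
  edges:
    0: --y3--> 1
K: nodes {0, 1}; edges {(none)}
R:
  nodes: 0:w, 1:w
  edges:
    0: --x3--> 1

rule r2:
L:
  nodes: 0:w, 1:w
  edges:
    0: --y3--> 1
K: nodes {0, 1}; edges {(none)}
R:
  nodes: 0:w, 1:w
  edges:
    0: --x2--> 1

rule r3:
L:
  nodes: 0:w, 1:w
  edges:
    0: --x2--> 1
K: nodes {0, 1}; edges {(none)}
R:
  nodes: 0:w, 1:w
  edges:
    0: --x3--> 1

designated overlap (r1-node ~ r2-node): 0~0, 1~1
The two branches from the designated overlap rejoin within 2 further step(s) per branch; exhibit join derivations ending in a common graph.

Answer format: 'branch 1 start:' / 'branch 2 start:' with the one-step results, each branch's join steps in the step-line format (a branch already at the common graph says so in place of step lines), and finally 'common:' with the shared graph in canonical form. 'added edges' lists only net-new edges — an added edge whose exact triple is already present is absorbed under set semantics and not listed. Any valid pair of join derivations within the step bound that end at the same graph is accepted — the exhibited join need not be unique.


branch 1 start:
nodes: 0:w, 1:w
edges: (0,1,x3)
branch 2 start:
nodes: 0:w, 1:w
edges: (0,1,x2)
branch 1: already at the common graph (0 steps)
branch 2 step 1: rule r3; match: 0->0, 1->1; deleted nodes (none); deleted edges (0,1,x2); added nodes (none); added edges (0,1,x3); result: nodes: 0:w, 1:w edges: (0,1,x3)
common:
nodes: 0:w, 1:w
edges: (0,1,x3)


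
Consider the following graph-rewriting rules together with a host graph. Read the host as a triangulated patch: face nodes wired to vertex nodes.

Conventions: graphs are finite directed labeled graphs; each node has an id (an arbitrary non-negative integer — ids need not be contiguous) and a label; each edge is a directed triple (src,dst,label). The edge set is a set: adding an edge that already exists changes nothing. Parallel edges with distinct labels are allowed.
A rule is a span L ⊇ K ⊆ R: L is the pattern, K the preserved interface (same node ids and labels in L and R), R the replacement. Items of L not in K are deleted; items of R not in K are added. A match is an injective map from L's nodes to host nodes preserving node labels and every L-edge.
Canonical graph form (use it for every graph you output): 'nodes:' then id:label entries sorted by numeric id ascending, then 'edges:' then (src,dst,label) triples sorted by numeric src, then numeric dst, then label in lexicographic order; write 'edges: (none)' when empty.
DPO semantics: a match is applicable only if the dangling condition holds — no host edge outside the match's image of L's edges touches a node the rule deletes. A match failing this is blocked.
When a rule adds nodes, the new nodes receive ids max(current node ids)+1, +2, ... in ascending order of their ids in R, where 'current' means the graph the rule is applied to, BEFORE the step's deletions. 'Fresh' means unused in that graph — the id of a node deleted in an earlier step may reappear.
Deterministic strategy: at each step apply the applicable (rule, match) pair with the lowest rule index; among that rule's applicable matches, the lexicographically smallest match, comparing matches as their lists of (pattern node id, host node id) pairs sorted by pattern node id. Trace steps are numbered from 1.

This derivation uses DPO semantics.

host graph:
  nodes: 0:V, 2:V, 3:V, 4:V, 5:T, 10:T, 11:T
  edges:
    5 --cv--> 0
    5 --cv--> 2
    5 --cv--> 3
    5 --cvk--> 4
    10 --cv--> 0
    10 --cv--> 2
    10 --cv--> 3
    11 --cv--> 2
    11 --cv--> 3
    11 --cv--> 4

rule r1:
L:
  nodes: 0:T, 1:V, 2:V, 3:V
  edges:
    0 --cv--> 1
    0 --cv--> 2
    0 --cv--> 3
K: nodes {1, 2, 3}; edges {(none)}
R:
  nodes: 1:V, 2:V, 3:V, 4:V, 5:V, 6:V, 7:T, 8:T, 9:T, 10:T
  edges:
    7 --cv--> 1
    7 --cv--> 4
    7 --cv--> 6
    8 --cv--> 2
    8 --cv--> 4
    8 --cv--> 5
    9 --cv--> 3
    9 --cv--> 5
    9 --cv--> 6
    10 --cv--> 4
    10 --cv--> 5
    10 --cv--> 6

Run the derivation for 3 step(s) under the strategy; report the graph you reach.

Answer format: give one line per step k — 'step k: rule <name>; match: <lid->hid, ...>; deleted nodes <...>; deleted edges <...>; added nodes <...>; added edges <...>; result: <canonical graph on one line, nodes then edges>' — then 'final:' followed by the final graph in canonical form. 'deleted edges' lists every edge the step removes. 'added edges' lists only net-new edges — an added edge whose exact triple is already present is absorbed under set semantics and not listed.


step 1: rule r1; match: 0->10, 1->0, 2->2, 3->3; deleted nodes 10; deleted edges (10,0,cv); (10,2,cv); (10,3,cv); added nodes 12, 13, 14, 15, 16, 17, 18; added edges (15,0,cv); (15,12,cv); (15,14,cv); (16,2,cv); (16,12,cv); (16,13,cv); (17,3,cv); (17,13,cv); (17,14,cv); (18,12,cv); (18,13,cv); (18,14,cv); result: nodes: 0:V, 2:V, 3:V, 4:V, 5:T, 11:T, 12:V, 13:V, 14:V, 15:T, 16:T, 17:T, 18:T edges: (5,0,cv); (5,2,cv); (5,3,cv); (5,4,cvk); (11,2,cv); (11,3,cv); (11,4,cv); (15,0,cv); (15,12,cv); (15,14,cv); (16,2,cv); (16,12,cv); (16,13,cv); (17,3,cv); (17,13,cv); (17,14,cv); (18,12,cv); (18,13,cv); (18,14,cv)
step 2: rule r1; match: 0->11, 1->2, 2->3, 3->4; deleted nodes 11; deleted edges (11,2,cv); (11,3,cv); (11,4,cv); added nodes 19, 20, 21, 22, 23, 24, 25; added edges (22,2,cv); (22,19,cv); (22,21,cv); (23,3,cv); (23,19,cv); (23,20,cv); (24,4,cv); (24,20,cv); (24,21,cv); (25,19,cv); (25,20,cv); (25,21,cv); result: nodes: 0:V, 2:V, 3:V, 4:V, 5:T, 12:V, 13:V, 14:V, 15:T, 16:T, 17:T, 18:T, 19:V, 20:V, 21:V, 22:T, 23:T, 24:T, 25:T edges: (5,0,cv); (5,2,cv); (5,3,cv); (5,4,cvk); (15,0,cv); (15,12,cv); (15,14,cv); (16,2,cv); (16,12,cv); (16,13,cv); (17,3,cv); (17,13,cv); (17,14,cv); (18,12,cv); (18,13,cv); (18,14,cv); (22,2,cv); (22,19,cv); (22,21,cv); (23,3,cv); (23,19,cv); (23,20,cv); (24,4,cv); (24,20,cv); (24,21,cv); (25,19,cv); (25,20,cv); (25,21,cv)
step 3: rule r1; match: 0->15, 1->0, 2->12, 3->14; deleted nodes 15; deleted edges (15,0,cv); (15,12,cv); (15,14,cv); added nodes 26, 27, 28, 29, 30, 31, 32; added edges (29,0,cv); (29,26,cv); (29,28,cv); (30,12,cv); (30,26,cv); (30,27,cv); (31,14,cv); (31,27,cv); (31,28,cv); (32,26,cv); (32,27,cv); (32,28,cv); result: nodes: 0:V, 2:V, 3:V, 4:V, 5:T, 12:V, 13:V, 14:V, 16:T, 17:T, 18:T, 19:V, 20:V, 21:V, 22:T, 23:T, 24:T, 25:T, 26:V, 27:V, 28:V, 29:T, 30:T, 31:T, 32:T edges: (5,0,cv); (5,2,cv); (5,3,cv); (5,4,cvk); (16,2,cv); (16,12,cv); (16,13,cv); (17,3,cv); (17,13,cv); (17,14,cv); (18,12,cv); (18,13,cv); (18,14,cv); (22,2,cv); (22,19,cv); (22,21,cv); (23,3,cv); (23,19,cv); (23,20,cv); (24,4,cv); (24,20,cv); (24,21,cv); (25,19,cv); (25,20,cv); (25,21,cv); (29,0,cv); (29,26,cv); (29,28,cv); (30,12,cv); (30,26,cv); (30,27,cv); (31,14,cv); (31,27,cv); (31,28,cv); (32,26,cv); (32,27,cv); (32,28,cv)
final:
nodes: 0:V, 2:V, 3:V, 4:V, 5:T, 12:V, 13:V, 14:V, 16:T, 17:T, 18:T, 19:V, 20:V, 21:V, 22:T, 23:T, 24:T, 25:T, 26:V, 27:V, 28:V, 29:T, 30:T, 31:T, 32:T
edges: (5,0,cv); (5,2,cv); (5,3,cv); (5,4,cvk); (16,2,cv); (16,12,cv); (16,13,cv); (17,3,cv); (17,13,cv); (17,14,cv); (18,12,cv); (18,13,cv); (18,14,cv); (22,2,cv); (22,19,cv); (22,21,cv); (23,3,cv); (23,19,cv); (23,20,cv); (24,4,cv); (24,20,cv); (24,21,cv); (25,19,cv); (25,20,cv); (25,21,cv); (29,0,cv); (29,26,cv); (29,28,cv); (30,12,cv); (30,26,cv); (30,27,cv); (31,14,cv); (31,27,cv); (31,28,cv); (32,26,cv); (32,27,cv); (32,28,cv)


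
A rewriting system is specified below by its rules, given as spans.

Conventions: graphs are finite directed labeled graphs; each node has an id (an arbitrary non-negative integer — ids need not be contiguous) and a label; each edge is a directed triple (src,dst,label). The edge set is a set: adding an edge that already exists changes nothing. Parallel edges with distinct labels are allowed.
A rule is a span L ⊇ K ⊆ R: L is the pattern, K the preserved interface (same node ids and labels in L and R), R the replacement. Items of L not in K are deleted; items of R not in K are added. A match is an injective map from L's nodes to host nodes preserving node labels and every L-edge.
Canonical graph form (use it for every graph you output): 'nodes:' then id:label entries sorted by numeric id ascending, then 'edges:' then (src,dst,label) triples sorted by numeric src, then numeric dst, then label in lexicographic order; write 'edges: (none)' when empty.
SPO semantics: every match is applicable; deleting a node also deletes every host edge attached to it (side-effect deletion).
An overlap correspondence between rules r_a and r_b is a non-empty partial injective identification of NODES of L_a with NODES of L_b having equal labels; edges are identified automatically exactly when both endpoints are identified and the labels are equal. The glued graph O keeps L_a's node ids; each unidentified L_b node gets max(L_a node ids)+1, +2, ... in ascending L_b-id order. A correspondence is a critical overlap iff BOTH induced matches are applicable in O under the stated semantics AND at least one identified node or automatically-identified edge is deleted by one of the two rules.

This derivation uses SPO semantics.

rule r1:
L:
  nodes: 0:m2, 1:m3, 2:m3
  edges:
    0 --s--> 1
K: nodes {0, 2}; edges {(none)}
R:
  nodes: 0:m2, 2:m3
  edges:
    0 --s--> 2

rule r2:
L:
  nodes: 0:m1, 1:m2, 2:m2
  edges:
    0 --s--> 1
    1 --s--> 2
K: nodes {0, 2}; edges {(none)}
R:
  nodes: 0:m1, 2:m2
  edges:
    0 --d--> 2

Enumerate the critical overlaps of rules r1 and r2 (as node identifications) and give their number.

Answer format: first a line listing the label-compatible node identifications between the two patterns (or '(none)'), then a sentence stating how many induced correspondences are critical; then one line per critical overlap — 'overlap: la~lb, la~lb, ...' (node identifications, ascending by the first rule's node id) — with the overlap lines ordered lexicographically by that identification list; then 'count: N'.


label-compatible node identifications between L(r1) and L(r2): 0~1, 0~2
1 of the induced correspondences is a critical overlap of r1 and r2.
overlap: 0~1
count: 1


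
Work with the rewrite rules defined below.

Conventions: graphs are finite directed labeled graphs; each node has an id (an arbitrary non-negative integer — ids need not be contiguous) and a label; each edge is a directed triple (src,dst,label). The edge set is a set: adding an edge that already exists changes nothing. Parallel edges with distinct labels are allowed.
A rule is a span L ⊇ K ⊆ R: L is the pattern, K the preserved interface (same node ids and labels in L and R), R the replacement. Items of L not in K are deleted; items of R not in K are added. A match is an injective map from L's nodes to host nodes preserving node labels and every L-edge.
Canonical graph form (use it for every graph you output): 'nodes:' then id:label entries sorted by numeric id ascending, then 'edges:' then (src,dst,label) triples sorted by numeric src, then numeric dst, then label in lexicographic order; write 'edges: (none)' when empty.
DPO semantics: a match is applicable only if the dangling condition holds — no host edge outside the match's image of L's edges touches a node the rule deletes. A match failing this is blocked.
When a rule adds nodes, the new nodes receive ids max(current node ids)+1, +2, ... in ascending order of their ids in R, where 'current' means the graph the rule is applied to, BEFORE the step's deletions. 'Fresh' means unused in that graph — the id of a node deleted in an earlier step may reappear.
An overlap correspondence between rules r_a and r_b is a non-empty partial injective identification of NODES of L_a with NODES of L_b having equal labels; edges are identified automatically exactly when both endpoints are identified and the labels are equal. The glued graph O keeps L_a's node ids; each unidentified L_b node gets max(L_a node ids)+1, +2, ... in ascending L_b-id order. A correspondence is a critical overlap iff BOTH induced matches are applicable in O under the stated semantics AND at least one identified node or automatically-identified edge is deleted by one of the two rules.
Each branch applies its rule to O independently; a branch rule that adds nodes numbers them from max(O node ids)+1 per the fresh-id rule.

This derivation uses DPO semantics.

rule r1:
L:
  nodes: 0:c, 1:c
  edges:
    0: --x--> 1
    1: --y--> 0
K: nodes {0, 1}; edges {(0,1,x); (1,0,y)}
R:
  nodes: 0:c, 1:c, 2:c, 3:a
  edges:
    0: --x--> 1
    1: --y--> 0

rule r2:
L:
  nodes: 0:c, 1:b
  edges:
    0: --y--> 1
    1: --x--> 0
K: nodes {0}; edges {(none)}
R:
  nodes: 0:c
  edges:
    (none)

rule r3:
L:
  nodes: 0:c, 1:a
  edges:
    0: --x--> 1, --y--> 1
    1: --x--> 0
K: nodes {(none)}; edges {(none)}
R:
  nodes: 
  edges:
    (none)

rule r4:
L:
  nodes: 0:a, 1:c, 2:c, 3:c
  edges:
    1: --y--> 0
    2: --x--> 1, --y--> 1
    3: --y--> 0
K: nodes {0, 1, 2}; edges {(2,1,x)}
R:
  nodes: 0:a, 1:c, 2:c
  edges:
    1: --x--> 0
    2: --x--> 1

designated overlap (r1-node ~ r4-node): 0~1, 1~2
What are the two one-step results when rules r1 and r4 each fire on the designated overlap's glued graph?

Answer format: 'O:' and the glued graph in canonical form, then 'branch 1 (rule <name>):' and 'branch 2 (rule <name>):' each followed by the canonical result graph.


O:
nodes: 0:c, 1:c, 2:a, 3:c
edges: (0,1,x); (0,2,y); (1,0,x); (1,0,y); (3,2,y)
branch 1 (rule r1):
nodes: 0:c, 1:c, 2:a, 3:c, 4:c, 5:a
edges: (0,1,x); (0,2,y); (1,0,x); (1,0,y); (3,2,y)
branch 2 (rule r4):
nodes: 0:c, 1:c, 2:a
edges: (0,1,x); (0,2,x); (1,0,x)


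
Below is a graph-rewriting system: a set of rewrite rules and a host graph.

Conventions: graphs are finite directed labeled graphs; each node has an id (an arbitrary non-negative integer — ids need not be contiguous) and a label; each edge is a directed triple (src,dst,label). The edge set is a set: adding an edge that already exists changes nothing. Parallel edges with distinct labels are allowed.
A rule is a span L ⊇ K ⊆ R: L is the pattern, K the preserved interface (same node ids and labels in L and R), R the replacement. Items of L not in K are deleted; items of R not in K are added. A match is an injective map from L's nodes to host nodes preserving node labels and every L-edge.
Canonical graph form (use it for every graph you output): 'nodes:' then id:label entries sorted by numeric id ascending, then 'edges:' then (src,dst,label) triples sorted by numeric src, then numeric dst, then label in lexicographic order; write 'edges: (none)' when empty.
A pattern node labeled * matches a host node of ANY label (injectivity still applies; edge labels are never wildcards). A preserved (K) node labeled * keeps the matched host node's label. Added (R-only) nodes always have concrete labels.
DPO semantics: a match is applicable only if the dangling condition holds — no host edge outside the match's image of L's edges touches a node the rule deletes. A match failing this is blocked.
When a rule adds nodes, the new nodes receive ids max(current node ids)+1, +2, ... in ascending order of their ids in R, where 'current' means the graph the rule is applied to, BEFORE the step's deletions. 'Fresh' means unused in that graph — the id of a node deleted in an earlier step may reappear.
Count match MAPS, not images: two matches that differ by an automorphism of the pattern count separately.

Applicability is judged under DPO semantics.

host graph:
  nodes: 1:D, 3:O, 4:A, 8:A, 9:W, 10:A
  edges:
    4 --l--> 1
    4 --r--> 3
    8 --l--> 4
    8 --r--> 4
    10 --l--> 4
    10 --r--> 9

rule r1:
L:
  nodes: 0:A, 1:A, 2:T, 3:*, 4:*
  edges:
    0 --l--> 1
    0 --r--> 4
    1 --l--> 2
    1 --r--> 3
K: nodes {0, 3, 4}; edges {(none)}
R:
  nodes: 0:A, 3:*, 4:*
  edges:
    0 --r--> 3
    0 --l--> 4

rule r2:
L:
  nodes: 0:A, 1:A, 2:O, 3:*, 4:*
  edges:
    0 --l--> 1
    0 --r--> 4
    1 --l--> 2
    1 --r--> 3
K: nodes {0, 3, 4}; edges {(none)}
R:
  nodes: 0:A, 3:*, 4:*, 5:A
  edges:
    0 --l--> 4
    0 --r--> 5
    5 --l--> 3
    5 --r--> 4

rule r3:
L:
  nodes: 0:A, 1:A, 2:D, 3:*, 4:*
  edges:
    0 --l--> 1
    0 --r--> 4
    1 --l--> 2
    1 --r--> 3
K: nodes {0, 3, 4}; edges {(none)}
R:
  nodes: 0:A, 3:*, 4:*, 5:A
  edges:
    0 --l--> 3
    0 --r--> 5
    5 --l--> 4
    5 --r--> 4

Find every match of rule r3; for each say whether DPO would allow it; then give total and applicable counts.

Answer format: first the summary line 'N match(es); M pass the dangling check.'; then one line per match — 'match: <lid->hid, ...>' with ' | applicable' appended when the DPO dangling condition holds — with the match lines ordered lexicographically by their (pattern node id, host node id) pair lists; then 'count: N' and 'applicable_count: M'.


1 match(es); 0 pass the dangling check.
match: 0->10, 1->4, 2->1, 3->3, 4->9
count: 1
applicable_count: 0


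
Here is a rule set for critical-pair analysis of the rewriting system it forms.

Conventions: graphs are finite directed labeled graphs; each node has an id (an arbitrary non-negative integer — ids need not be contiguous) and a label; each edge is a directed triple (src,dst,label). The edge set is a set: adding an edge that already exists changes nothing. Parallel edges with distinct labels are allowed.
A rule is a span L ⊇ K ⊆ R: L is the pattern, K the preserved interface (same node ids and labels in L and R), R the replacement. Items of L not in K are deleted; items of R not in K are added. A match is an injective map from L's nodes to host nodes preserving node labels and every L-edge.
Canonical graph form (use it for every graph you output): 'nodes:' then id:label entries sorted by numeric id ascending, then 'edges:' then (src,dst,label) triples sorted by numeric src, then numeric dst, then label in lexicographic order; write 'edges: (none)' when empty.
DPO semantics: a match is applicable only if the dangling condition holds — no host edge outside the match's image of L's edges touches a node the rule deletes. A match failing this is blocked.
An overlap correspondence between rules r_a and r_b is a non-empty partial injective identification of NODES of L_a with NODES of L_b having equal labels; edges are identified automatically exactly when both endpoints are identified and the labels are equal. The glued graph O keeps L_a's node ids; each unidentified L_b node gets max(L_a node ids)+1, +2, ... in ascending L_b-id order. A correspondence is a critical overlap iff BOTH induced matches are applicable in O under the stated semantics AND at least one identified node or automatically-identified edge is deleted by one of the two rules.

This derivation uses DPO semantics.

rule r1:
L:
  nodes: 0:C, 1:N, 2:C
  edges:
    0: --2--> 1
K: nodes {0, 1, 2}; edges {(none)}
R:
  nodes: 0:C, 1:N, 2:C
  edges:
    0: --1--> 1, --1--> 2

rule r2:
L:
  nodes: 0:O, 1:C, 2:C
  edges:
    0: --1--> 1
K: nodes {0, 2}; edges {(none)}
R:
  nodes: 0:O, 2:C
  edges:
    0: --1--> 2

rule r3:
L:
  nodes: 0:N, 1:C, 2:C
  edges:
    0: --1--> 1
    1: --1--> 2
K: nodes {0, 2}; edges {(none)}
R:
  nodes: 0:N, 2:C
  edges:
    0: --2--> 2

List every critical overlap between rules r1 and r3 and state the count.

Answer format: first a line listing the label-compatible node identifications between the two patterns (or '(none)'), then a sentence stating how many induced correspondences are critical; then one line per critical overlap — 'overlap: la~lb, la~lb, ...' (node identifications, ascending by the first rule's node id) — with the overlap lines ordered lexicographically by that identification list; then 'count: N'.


label-compatible node identifications between L(r1) and L(r3): 0~1, 0~2, 1~0, 2~1, 2~2
4 of the induced correspondences are critical overlaps of r1 and r3.
overlap: 0~2, 1~0, 2~1
overlap: 0~2, 2~1
overlap: 1~0, 2~1
overlap: 2~1
count: 4
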